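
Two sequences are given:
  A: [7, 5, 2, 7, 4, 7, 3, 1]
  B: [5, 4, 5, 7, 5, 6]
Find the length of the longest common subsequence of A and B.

A longest common subsequence is 5, 4, 7 (length 3); the LCS DP confirms no longer common subsequence exists.

3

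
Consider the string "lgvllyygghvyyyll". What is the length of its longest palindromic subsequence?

One longest palindromic subsequence is llyyggyyll (positions 1,4,6,7,8,9,13,14,15,16); it reads the same forward and backward, and the interval DP gives dp[1][16] = 10.

10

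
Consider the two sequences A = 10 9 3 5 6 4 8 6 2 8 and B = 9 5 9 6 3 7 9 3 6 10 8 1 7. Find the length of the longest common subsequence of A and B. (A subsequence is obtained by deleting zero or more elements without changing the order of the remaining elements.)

5

Backtracking the LCS table gives one alignment: 9 (A2,B1) → 5 (A4,B2) → 6 (A5,B4) → 6 (A8,B9) → 8 (A10,B11).
So the longest common subsequence has length 5.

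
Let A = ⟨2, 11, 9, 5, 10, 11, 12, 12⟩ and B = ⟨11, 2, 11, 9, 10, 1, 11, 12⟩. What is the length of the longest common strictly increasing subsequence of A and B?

5

For each value that appears in both, track the longest common increasing run ending there.
The best achievable length is 5; one witness is 2, 9, 10, 11, 12 (A-positions 1,3,5,6,7, B-positions 2,4,5,7,8).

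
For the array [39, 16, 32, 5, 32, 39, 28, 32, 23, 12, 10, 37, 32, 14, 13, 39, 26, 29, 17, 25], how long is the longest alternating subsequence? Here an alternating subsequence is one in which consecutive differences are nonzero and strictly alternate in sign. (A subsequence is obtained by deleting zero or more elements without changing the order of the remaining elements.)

15

Track the best alternating length ending on an up-step vs a down-step at each position: up/down = 1/1, 1/2, 3/2, 1/4, 5/2, 5/1, 5/6, 7/6, 5/8, 5/8, 5/8, 9/6, 9/10, 9/10, 9/10, 11/1, 11/12, 13/12, 11/14, 15/14.
The maximum over both is 15; one such subsequence is 39, 16, 32, 5, 32, 28, 32, 23, 37, 32, 39, 26, 29, 17, 25.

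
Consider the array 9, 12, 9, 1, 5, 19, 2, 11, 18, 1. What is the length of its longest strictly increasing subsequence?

4

Let dp[i] be the longest increasing subsequence ending at position i. Then dp = [1, 2, 1, 1, 2, 3, 2, 3, 4, 1].
The maximum is 4; one witness is 1, 5, 11, 18 at positions 4,5,8,9.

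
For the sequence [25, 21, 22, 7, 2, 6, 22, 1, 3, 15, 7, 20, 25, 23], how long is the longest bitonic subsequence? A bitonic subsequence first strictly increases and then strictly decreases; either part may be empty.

Let inc[i] be the LIS ending at i and dec[i] the longest strictly decreasing subsequence starting at i. inc = [1, 1, 2, 1, 1, 2, 3, 1, 2, 3, 3, 4, 5, 5], dec = [5, 4, 4, 3, 2, 2, 3, 1, 1, 2, 1, 1, 2, 1].
max_i inc[i]+dec[i]−1 = 6, with one witness 2, 6, 15, 20, 25, 23.

6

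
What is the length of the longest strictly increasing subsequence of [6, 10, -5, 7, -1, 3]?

Let dp[i] be the longest increasing subsequence ending at position i. Then dp = [1, 2, 1, 2, 2, 3].
The maximum is 3; one witness is -5, -1, 3 at positions 3,5,6.

3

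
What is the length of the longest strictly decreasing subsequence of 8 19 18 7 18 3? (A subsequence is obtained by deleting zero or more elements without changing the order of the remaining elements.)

4

One longest decreasing subsequence is 19, 18, 7, 3 (positions 2,3,4,6), of length 4; no longer one exists.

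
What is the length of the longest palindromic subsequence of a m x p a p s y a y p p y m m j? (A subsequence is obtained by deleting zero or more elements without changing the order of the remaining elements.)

One longest palindromic subsequence is mppyayppm (positions 2,4,6,8,9,10,11,12,15); it reads the same forward and backward, and the interval DP gives dp[1][16] = 9.

9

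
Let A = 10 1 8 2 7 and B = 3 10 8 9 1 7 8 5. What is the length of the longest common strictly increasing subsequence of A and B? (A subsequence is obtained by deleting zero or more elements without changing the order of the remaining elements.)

A longest common strictly increasing subsequence is 1, 7 (length 2); it appears in order in both A and B, and no longer such subsequence exists.

2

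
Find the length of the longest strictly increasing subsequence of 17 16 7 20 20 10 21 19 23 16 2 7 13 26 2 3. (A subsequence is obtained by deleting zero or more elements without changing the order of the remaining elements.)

Let dp[i] be the longest increasing subsequence ending at position i. Then dp = [1, 1, 1, 2, 2, 2, 3, 3, 4, 3, 1, 2, 3, 5, 1, 2].
The maximum is 5; one witness is 17, 20, 21, 23, 26 at positions 1,4,7,9,14.

5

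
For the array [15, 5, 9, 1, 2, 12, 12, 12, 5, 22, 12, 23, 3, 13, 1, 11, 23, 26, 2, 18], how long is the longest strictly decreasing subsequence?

5

Scanning left to right, the best length ending at each element is: 15→1, 5→2, 9→2, 1→3, 2→3, 12→2, 12→2, 12→2, 5→3, 22→1, 12→2, 23→1, 3→4, 13→2, 1→5, 11→3, 23→1, 26→1, 2→5, 18→2.
So the longest decreasing subsequence has length 5, e.g. 15, 9, 5, 3, 1.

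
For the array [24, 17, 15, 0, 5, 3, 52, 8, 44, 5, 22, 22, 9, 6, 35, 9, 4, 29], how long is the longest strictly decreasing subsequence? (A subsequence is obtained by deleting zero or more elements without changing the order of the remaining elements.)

6

One longest decreasing subsequence is 24, 17, 15, 8, 5, 4 (positions 1,2,3,8,10,17), of length 6; no longer one exists.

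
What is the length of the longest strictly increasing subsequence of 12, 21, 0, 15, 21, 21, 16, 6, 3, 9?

One longest increasing subsequence is 12, 15, 21 (positions 1,4,5), of length 3; no longer one exists.

3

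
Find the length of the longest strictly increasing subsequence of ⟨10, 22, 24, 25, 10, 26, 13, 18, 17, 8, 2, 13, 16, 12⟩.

5

Scanning left to right, the best length ending at each element is: 10→1, 22→2, 24→3, 25→4, 10→1, 26→5, 13→2, 18→3, 17→3, 8→1, 2→1, 13→2, 16→3, 12→2.
So the longest increasing subsequence has length 5, e.g. 10, 22, 24, 25, 26.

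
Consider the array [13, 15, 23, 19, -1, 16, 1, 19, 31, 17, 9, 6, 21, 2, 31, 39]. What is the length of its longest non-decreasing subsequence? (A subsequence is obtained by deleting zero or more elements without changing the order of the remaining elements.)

7

Scanning left to right, the best length ending at each element is: 13→1, 15→2, 23→3, 19→3, -1→1, 16→3, 1→2, 19→4, 31→5, 17→4, 9→3, 6→3, 21→5, 2→3, 31→6, 39→7.
So the longest non-decreasing subsequence has length 7, e.g. 13, 15, 19, 19, 31, 31, 39.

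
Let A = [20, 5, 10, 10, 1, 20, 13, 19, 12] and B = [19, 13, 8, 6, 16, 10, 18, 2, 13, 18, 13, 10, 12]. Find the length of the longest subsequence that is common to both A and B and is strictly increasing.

For each value that appears in both, track the longest common increasing run ending there.
The best achievable length is 2; one witness is 10, 13 (A-positions 3,7, B-positions 6,9).

2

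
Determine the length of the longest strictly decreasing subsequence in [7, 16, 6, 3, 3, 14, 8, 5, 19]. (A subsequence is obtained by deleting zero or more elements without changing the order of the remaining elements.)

Scanning left to right, the best length ending at each element is: 7→1, 16→1, 6→2, 3→3, 3→3, 14→2, 8→3, 5→4, 19→1.
So the longest decreasing subsequence has length 4, e.g. 16, 14, 8, 5.

4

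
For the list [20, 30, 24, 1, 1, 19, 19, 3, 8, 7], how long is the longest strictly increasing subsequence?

Let dp[i] be the longest increasing subsequence ending at position i. Then dp = [1, 2, 2, 1, 1, 2, 2, 2, 3, 3].
The maximum is 3; one witness is 1, 3, 8 at positions 4,8,9.

3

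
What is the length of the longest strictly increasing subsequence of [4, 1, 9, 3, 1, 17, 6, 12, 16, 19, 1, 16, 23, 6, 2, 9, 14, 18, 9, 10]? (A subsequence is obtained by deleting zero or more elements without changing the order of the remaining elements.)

Let dp[i] be the longest increasing subsequence ending at position i. Then dp = [1, 1, 2, 2, 1, 3, 3, 4, 5, 6, 1, 5, 7, 3, 2, 4, 5, 6, 4, 5].
The maximum is 7; one witness is 1, 3, 6, 12, 16, 19, 23 at positions 2,4,7,8,9,10,13.

7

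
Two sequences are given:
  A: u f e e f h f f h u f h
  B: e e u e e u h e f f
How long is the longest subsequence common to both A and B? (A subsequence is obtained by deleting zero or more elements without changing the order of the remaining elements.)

Backtracking the LCS table gives one alignment: u (A1,B3) → e (A3,B4) → e (A4,B5) → h (A6,B7) → f (A8,B9) → f (A11,B10).
So the longest common subsequence has length 6.

6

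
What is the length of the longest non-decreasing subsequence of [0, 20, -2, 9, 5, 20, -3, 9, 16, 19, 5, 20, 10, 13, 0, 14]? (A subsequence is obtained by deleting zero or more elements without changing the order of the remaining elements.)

Scanning left to right, the best length ending at each element is: 0→1, 20→2, -2→1, 9→2, 5→2, 20→3, -3→1, 9→3, 16→4, 19→5, 5→3, 20→6, 10→4, 13→5, 0→2, 14→6.
So the longest non-decreasing subsequence has length 6, e.g. 0, 9, 9, 16, 19, 20.

6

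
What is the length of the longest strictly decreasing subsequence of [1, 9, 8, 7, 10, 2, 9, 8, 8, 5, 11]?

4

Let dp[i] be the longest decreasing subsequence ending at position i. Then dp = [1, 1, 2, 3, 1, 4, 2, 3, 3, 4, 1].
The maximum is 4; one witness is 9, 8, 7, 2 at positions 2,3,4,6.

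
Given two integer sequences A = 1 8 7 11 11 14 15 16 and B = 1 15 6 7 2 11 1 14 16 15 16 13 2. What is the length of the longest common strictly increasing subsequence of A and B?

6

For each value that appears in both, track the longest common increasing run ending there.
The best achievable length is 6; one witness is 1, 7, 11, 14, 15, 16 (A-positions 1,3,4,6,7,8, B-positions 1,4,6,8,10,11).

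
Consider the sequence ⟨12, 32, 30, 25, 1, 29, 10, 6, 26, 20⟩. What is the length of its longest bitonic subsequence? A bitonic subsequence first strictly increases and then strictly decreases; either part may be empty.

Let inc[i] be the LIS ending at i and dec[i] the longest strictly decreasing subsequence starting at i. inc = [1, 2, 2, 2, 1, 3, 2, 2, 3, 3], dec = [3, 5, 4, 3, 1, 3, 2, 1, 2, 1].
max_i inc[i]+dec[i]−1 = 6, with one witness 12, 32, 30, 29, 26, 20.

6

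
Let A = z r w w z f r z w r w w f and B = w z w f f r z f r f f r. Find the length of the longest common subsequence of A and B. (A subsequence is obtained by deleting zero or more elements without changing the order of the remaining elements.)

A longest common subsequence is zwfrzrf (length 7); the LCS DP confirms no longer common subsequence exists.

7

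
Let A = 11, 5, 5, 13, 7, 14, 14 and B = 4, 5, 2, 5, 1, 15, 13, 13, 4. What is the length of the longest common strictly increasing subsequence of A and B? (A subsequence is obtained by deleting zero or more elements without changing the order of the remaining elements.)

2

A longest common strictly increasing subsequence is 5, 13 (length 2); it appears in order in both A and B, and no longer such subsequence exists.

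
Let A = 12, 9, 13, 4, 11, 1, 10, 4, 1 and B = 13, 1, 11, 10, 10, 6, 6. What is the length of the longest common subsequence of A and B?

3

Backtracking the LCS table gives one alignment: 13 (A3,B1) → 11 (A5,B3) → 10 (A7,B5).
So the longest common subsequence has length 3.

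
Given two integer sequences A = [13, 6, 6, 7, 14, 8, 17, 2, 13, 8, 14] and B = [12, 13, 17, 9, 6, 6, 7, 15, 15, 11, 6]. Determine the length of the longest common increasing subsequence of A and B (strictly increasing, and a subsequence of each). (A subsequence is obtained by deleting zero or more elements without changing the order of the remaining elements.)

2

A longest common strictly increasing subsequence is 13, 17 (length 2); it appears in order in both A and B, and no longer such subsequence exists.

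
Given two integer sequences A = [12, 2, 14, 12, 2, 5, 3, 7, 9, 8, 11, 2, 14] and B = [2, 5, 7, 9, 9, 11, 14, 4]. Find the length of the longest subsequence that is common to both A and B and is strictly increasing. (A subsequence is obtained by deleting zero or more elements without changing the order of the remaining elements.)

A longest common strictly increasing subsequence is 2, 5, 7, 9, 11, 14 (length 6); it appears in order in both A and B, and no longer such subsequence exists.

6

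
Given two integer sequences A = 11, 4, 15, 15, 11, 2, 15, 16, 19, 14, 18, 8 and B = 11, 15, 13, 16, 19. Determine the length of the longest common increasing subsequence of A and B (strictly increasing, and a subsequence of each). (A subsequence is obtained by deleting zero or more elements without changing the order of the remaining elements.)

4

A longest common strictly increasing subsequence is 11, 15, 16, 19 (length 4); it appears in order in both A and B, and no longer such subsequence exists.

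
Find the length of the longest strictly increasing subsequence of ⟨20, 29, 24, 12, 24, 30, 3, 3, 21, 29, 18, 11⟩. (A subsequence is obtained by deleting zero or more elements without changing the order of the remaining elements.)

One longest increasing subsequence is 20, 29, 30 (positions 1,2,6), of length 3; no longer one exists.

3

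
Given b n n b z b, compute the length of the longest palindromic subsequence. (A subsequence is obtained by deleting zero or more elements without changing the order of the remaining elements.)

One longest palindromic subsequence is bnnb (positions 1,2,3,6); it reads the same forward and backward, and the interval DP gives dp[1][6] = 4.

4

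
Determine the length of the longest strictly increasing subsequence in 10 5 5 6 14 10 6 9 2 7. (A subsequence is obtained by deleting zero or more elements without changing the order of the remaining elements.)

Let dp[i] be the longest increasing subsequence ending at position i. Then dp = [1, 1, 1, 2, 3, 3, 2, 3, 1, 3].
The maximum is 3; one witness is 5, 6, 14 at positions 2,4,5.

3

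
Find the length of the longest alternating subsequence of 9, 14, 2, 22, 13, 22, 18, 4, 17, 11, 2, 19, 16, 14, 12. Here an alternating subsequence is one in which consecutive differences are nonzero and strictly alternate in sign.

A longest alternating subsequence is 9, 14, 2, 22, 13, 22, 4, 17, 11, 19, 16 (positions 1,2,3,4,5,6,8,9,10,12,13); its 10 consecutive differences strictly alternate in sign, and length 11 is optimal.

11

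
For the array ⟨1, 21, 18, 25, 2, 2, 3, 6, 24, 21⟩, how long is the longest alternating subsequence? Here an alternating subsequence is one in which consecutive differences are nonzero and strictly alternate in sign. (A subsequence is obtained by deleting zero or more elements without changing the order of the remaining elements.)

7

Track the best alternating length ending on an up-step vs a down-step at each position: up/down = 1/1, 2/1, 2/3, 4/1, 2/5, 2/5, 6/5, 6/5, 6/5, 6/7.
The maximum over both is 7; one such subsequence is 1, 21, 18, 25, 2, 24, 21.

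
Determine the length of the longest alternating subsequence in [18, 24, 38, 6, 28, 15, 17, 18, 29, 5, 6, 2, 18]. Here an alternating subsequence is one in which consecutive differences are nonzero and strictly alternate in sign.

10

A longest alternating subsequence is 18, 24, 6, 28, 15, 17, 5, 6, 2, 18 (positions 1,2,4,5,6,7,10,11,12,13); its 9 consecutive differences strictly alternate in sign, and length 10 is optimal.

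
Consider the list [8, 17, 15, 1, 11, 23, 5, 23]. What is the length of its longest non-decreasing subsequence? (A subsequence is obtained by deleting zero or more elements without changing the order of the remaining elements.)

One longest non-decreasing subsequence is 8, 17, 23, 23 (positions 1,2,6,8), of length 4; no longer one exists.

4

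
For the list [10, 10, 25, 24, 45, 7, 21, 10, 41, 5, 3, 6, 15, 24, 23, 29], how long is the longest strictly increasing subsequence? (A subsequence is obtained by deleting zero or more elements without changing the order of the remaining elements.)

Scanning left to right, the best length ending at each element is: 10→1, 10→1, 25→2, 24→2, 45→3, 7→1, 21→2, 10→2, 41→3, 5→1, 3→1, 6→2, 15→3, 24→4, 23→4, 29→5.
So the longest increasing subsequence has length 5, e.g. 7, 10, 15, 24, 29.

5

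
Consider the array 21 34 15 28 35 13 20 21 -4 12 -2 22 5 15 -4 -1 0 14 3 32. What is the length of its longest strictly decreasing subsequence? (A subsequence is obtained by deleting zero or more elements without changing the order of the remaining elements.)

6

Let dp[i] be the longest decreasing subsequence ending at position i. Then dp = [1, 1, 2, 2, 1, 3, 3, 3, 4, 4, 5, 3, 5, 4, 6, 6, 6, 5, 6, 2].
The maximum is 6; one witness is 21, 15, 13, 12, -2, -4 at positions 1,3,6,10,11,15.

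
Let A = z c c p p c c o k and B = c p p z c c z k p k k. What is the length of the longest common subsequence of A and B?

A longest common subsequence is cppcck (length 6); the LCS DP confirms no longer common subsequence exists.

6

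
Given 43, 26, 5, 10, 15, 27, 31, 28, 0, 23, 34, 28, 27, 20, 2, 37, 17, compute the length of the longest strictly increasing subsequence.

7

Scanning left to right, the best length ending at each element is: 43→1, 26→1, 5→1, 10→2, 15→3, 27→4, 31→5, 28→5, 0→1, 23→4, 34→6, 28→5, 27→5, 20→4, 2→2, 37→7, 17→4.
So the longest increasing subsequence has length 7, e.g. 5, 10, 15, 27, 31, 34, 37.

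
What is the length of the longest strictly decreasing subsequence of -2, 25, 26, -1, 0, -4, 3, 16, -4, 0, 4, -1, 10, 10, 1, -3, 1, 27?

Let dp[i] be the longest decreasing subsequence ending at position i. Then dp = [1, 1, 1, 2, 2, 3, 2, 2, 3, 3, 3, 4, 3, 3, 4, 5, 4, 1].
The maximum is 5; one witness is 25, 3, 0, -1, -3 at positions 2,7,10,12,16.

5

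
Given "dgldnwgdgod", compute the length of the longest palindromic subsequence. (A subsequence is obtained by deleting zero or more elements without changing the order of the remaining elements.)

One longest palindromic subsequence is dgdgdgd (positions 1,2,4,7,8,9,11); it reads the same forward and backward, and the interval DP gives dp[1][11] = 7.

7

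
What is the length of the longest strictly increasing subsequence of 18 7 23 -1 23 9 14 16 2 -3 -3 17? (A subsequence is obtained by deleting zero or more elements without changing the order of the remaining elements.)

5

Let dp[i] be the longest increasing subsequence ending at position i. Then dp = [1, 1, 2, 1, 2, 2, 3, 4, 2, 1, 1, 5].
The maximum is 5; one witness is 7, 9, 14, 16, 17 at positions 2,6,7,8,12.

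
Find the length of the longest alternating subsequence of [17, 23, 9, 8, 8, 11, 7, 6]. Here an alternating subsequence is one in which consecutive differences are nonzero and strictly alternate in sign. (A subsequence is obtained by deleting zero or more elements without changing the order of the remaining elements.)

5

Track the best alternating length ending on an up-step vs a down-step at each position: up/down = 1/1, 2/1, 1/3, 1/3, 1/3, 4/3, 1/5, 1/5.
The maximum over both is 5; one such subsequence is 17, 23, 9, 11, 7.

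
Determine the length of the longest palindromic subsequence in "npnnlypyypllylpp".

10

One longest palindromic subsequence is plypyypylp (positions 2,5,6,7,8,9,10,13,14,16); it reads the same forward and backward, and the interval DP gives dp[1][16] = 10.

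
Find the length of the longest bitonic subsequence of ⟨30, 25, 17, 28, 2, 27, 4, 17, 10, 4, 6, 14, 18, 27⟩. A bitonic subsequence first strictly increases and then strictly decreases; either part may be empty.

One longest bitonic subsequence is 30, 28, 27, 17, 10, 6 (positions 1,4,6,8,9,11): it rises to 30 then falls. Length 6 is optimal.

6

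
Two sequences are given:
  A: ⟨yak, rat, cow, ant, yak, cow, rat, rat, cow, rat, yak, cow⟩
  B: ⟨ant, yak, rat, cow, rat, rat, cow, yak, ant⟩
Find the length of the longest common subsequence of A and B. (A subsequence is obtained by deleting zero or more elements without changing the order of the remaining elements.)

7

A longest common subsequence is yak, rat, cow, rat, rat, cow, yak (length 7); the LCS DP confirms no longer common subsequence exists.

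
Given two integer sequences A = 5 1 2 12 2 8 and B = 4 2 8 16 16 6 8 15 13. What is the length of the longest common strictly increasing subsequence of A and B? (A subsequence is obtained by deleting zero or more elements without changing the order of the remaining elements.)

2

A longest common strictly increasing subsequence is 2, 8 (length 2); it appears in order in both A and B, and no longer such subsequence exists.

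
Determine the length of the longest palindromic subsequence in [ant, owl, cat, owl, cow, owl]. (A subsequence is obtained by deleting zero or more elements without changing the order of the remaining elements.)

3

One longest palindromic subsequence is owl cow owl (positions 2,5,6); it reads the same forward and backward, and the interval DP gives dp[1][6] = 3.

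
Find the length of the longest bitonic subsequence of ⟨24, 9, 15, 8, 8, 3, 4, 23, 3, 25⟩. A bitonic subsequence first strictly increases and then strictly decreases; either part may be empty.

5

Let inc[i] be the LIS ending at i and dec[i] the longest strictly decreasing subsequence starting at i. inc = [1, 1, 2, 1, 1, 1, 2, 3, 1, 4], dec = [5, 4, 4, 3, 3, 1, 2, 2, 1, 1].
max_i inc[i]+dec[i]−1 = 5, with one witness 24, 15, 8, 4, 3.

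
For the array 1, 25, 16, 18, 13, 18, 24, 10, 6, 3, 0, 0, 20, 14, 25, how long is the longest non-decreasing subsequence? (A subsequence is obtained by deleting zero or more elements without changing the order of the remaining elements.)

6

One longest non-decreasing subsequence is 1, 16, 18, 18, 24, 25 (positions 1,3,4,6,7,15), of length 6; no longer one exists.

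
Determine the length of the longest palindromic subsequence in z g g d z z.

One longest palindromic subsequence is zggz (positions 1,2,3,6); it reads the same forward and backward, and the interval DP gives dp[1][6] = 4.

4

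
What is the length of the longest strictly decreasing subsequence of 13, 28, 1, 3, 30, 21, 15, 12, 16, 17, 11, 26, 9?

Let dp[i] be the longest decreasing subsequence ending at position i. Then dp = [1, 1, 2, 2, 1, 2, 3, 4, 3, 3, 5, 2, 6].
The maximum is 6; one witness is 28, 21, 15, 12, 11, 9 at positions 2,6,7,8,11,13.

6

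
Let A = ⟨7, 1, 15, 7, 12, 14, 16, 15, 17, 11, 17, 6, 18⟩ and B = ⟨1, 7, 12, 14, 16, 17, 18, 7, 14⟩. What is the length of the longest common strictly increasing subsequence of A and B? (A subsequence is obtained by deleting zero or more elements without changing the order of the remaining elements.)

7

A longest common strictly increasing subsequence is 1, 7, 12, 14, 16, 17, 18 (length 7); it appears in order in both A and B, and no longer such subsequence exists.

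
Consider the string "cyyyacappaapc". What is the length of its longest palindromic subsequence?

8

Using dp[i][j] = 2 + dp[i+1][j−1] if the ends match, else max(dp[i+1][j], dp[i][j−1]):
dp[1][13] = 8. A witness is caappaac at positions 1,5,7,8,9,10,11,13.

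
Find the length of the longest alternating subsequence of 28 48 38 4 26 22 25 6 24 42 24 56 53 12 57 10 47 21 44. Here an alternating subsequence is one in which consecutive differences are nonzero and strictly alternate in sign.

16

Track the best alternating length ending on an up-step vs a down-step at each position: up/down = 1/1, 2/1, 2/3, 1/3, 4/3, 4/5, 6/5, 4/7, 8/7, 8/3, 8/9, 10/1, 10/11, 8/11, 12/1, 8/13, 14/13, 14/15, 16/15.
The maximum over both is 16; one such subsequence is 28, 48, 4, 26, 22, 25, 6, 42, 24, 56, 53, 57, 10, 47, 21, 44.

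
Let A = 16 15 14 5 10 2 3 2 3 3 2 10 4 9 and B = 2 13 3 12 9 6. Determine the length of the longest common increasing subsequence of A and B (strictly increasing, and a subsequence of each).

3

A longest common strictly increasing subsequence is 2, 3, 9 (length 3); it appears in order in both A and B, and no longer such subsequence exists.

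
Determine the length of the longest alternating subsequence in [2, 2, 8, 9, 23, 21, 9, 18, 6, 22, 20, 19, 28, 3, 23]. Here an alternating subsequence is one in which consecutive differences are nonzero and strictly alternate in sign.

10

A longest alternating subsequence is 2, 23, 9, 18, 6, 22, 20, 28, 3, 23 (positions 1,5,7,8,9,10,11,13,14,15); its 9 consecutive differences strictly alternate in sign, and length 10 is optimal.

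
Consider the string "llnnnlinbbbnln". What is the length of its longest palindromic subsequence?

Using dp[i][j] = 2 + dp[i+1][j−1] if the ends match, else max(dp[i+1][j], dp[i][j−1]):
dp[1][14] = 9. A witness is nlnbbbnln at positions 3,6,8,9,10,11,12,13,14.

9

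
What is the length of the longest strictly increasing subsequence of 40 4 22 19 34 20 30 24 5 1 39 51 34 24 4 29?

6

Let dp[i] be the longest increasing subsequence ending at position i. Then dp = [1, 1, 2, 2, 3, 3, 4, 4, 2, 1, 5, 6, 5, 4, 2, 5].
The maximum is 6; one witness is 4, 19, 20, 30, 39, 51 at positions 2,4,6,7,11,12.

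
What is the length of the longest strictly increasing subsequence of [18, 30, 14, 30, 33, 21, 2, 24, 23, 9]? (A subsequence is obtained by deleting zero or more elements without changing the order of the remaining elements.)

Let dp[i] be the longest increasing subsequence ending at position i. Then dp = [1, 2, 1, 2, 3, 2, 1, 3, 3, 2].
The maximum is 3; one witness is 18, 30, 33 at positions 1,2,5.

3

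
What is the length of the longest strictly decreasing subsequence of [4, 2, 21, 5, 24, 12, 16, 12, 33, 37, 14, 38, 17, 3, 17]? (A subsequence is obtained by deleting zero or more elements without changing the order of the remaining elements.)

4

Scanning left to right, the best length ending at each element is: 4→1, 2→2, 21→1, 5→2, 24→1, 12→2, 16→2, 12→3, 33→1, 37→1, 14→3, 38→1, 17→2, 3→4, 17→2.
So the longest decreasing subsequence has length 4, e.g. 21, 16, 12, 3.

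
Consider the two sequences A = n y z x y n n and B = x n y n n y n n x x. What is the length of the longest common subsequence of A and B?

5

A longest common subsequence is nyynn (length 5); the LCS DP confirms no longer common subsequence exists.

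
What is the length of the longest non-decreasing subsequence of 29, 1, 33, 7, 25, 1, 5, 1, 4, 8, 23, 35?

7

Let dp[i] be the longest non-decreasing subsequence ending at position i. Then dp = [1, 1, 2, 2, 3, 2, 3, 3, 4, 5, 6, 7].
The maximum is 7; one witness is 1, 1, 1, 4, 8, 23, 35 at positions 2,6,8,9,10,11,12.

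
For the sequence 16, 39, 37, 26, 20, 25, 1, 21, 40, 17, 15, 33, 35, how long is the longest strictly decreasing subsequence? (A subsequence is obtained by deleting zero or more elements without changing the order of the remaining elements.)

7

Scanning left to right, the best length ending at each element is: 16→1, 39→1, 37→2, 26→3, 20→4, 25→4, 1→5, 21→5, 40→1, 17→6, 15→7, 33→3, 35→3.
So the longest decreasing subsequence has length 7, e.g. 39, 37, 26, 25, 21, 17, 15.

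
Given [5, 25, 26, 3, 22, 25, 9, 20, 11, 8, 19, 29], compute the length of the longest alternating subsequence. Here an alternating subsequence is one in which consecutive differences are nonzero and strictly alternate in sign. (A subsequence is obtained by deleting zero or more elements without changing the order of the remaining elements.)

Track the best alternating length ending on an up-step vs a down-step at each position: up/down = 1/1, 2/1, 2/1, 1/3, 4/3, 4/3, 4/5, 6/5, 6/7, 4/7, 8/7, 8/1.
The maximum over both is 8; one such subsequence is 5, 25, 3, 22, 9, 20, 11, 19.

8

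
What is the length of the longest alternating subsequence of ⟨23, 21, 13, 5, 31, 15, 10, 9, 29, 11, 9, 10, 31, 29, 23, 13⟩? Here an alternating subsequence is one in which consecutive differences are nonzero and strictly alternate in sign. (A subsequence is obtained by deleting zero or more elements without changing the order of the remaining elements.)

A longest alternating subsequence is 23, 21, 31, 15, 29, 11, 31, 29 (positions 1,2,5,6,9,10,13,14); its 7 consecutive differences strictly alternate in sign, and length 8 is optimal.

8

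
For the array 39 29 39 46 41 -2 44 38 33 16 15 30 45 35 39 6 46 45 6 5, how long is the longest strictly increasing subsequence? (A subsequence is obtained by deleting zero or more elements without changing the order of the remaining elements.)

6

One longest increasing subsequence is 29, 39, 41, 44, 45, 46 (positions 2,3,5,7,13,17), of length 6; no longer one exists.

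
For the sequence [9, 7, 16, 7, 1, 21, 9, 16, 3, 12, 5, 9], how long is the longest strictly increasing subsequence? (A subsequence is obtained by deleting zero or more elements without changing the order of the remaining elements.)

One longest increasing subsequence is 1, 3, 5, 9 (positions 5,9,11,12), of length 4; no longer one exists.

4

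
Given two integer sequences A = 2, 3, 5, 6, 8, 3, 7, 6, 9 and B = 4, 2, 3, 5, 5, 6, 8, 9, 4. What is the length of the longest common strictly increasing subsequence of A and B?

For each value that appears in both, track the longest common increasing run ending there.
The best achievable length is 6; one witness is 2, 3, 5, 6, 8, 9 (A-positions 1,2,3,4,5,9, B-positions 2,3,4,6,7,8).

6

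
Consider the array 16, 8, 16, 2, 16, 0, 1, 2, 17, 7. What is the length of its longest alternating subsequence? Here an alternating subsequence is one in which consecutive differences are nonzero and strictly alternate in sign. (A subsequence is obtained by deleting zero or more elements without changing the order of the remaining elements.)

8

Track the best alternating length ending on an up-step vs a down-step at each position: up/down = 1/1, 1/2, 3/1, 1/4, 5/1, 1/6, 7/6, 7/6, 7/1, 7/8.
The maximum over both is 8; one such subsequence is 16, 8, 16, 2, 16, 0, 17, 7.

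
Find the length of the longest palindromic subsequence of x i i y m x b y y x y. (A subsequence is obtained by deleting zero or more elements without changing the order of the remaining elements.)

6

Using dp[i][j] = 2 + dp[i+1][j−1] if the ends match, else max(dp[i+1][j], dp[i][j−1]):
dp[1][11] = 6. A witness is yxyyxy at positions 4,6,8,9,10,11.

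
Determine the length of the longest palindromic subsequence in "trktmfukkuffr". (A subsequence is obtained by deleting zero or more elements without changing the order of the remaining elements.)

8

One longest palindromic subsequence is rfukkufr (positions 2,6,7,8,9,10,12,13); it reads the same forward and backward, and the interval DP gives dp[1][13] = 8.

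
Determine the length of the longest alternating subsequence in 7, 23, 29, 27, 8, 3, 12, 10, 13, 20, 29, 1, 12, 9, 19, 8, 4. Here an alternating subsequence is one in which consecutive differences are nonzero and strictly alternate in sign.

11

A longest alternating subsequence is 7, 23, 8, 12, 10, 13, 1, 12, 9, 19, 8 (positions 1,2,5,7,8,9,12,13,14,15,16); its 10 consecutive differences strictly alternate in sign, and length 11 is optimal.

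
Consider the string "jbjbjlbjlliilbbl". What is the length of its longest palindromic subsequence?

8

One longest palindromic subsequence is lbliilbl (positions 6,7,10,11,12,13,15,16); it reads the same forward and backward, and the interval DP gives dp[1][16] = 8.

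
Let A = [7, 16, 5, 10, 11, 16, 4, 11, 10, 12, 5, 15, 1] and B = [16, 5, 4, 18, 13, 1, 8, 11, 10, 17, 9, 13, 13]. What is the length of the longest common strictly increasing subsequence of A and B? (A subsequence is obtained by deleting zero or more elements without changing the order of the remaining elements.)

2

A longest common strictly increasing subsequence is 5, 11 (length 2); it appears in order in both A and B, and no longer such subsequence exists.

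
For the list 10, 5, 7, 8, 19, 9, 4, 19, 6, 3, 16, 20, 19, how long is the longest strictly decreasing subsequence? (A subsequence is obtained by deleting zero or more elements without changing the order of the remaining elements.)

Let dp[i] be the longest decreasing subsequence ending at position i. Then dp = [1, 2, 2, 2, 1, 2, 3, 1, 3, 4, 2, 1, 2].
The maximum is 4; one witness is 10, 5, 4, 3 at positions 1,2,7,10.

4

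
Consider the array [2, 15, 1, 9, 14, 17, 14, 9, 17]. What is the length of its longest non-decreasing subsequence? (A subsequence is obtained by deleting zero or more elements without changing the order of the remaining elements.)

Let dp[i] be the longest non-decreasing subsequence ending at position i. Then dp = [1, 2, 1, 2, 3, 4, 4, 3, 5].
The maximum is 5; one witness is 2, 9, 14, 17, 17 at positions 1,4,5,6,9.

5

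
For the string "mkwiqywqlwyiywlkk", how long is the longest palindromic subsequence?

11

One longest palindromic subsequence is kwiywlwyiwk (positions 2,3,4,6,7,9,10,11,12,14,17); it reads the same forward and backward, and the interval DP gives dp[1][17] = 11.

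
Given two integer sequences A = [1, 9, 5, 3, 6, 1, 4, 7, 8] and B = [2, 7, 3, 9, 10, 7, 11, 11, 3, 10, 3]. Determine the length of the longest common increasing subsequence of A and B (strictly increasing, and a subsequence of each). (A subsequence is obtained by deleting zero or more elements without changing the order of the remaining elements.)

2

For each value that appears in both, track the longest common increasing run ending there.
The best achievable length is 2; one witness is 3, 7 (A-positions 4,8, B-positions 3,6).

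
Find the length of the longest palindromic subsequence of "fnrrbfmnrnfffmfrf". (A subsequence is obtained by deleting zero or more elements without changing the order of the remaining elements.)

One longest palindromic subsequence is frfmfffmfrf (positions 1,3,6,7,11,12,13,14,15,16,17); it reads the same forward and backward, and the interval DP gives dp[1][17] = 11.

11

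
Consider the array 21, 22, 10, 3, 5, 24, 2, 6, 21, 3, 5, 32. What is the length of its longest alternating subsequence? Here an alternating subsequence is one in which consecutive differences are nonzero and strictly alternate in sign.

A longest alternating subsequence is 21, 22, 3, 5, 2, 6, 3, 5 (positions 1,2,4,5,7,8,10,11); its 7 consecutive differences strictly alternate in sign, and length 8 is optimal.

8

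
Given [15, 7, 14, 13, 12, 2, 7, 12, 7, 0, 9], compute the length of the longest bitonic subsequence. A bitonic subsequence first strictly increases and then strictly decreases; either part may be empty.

6

Let inc[i] be the LIS ending at i and dec[i] the longest strictly decreasing subsequence starting at i. inc = [1, 1, 2, 2, 2, 1, 2, 3, 2, 1, 3], dec = [6, 3, 5, 4, 3, 2, 2, 3, 2, 1, 1].
max_i inc[i]+dec[i]−1 = 6, with one witness 15, 14, 13, 12, 7, 0.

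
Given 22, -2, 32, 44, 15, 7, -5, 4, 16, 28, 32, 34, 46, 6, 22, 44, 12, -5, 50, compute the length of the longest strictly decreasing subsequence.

Scanning left to right, the best length ending at each element is: 22→1, -2→2, 32→1, 44→1, 15→2, 7→3, -5→4, 4→4, 16→2, 28→2, 32→2, 34→2, 46→1, 6→4, 22→3, 44→2, 12→4, -5→5, 50→1.
So the longest decreasing subsequence has length 5, e.g. 22, 15, 7, 4, -5.

5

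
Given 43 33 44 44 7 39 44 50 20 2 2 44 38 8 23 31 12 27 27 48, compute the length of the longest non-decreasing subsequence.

Scanning left to right, the best length ending at each element is: 43→1, 33→1, 44→2, 44→3, 7→1, 39→2, 44→4, 50→5, 20→2, 2→1, 2→2, 44→5, 38→3, 8→3, 23→4, 31→5, 12→4, 27→5, 27→6, 48→7.
So the longest non-decreasing subsequence has length 7, e.g. 2, 2, 8, 23, 27, 27, 48.

7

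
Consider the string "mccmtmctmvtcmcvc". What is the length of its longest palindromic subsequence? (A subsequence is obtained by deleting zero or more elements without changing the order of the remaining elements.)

11

Using dp[i][j] = 2 + dp[i+1][j−1] if the ends match, else max(dp[i+1][j], dp[i][j−1]):
dp[1][16] = 11. A witness is ccmctvtcmcc at positions 2,3,4,7,8,10,11,12,13,14,16.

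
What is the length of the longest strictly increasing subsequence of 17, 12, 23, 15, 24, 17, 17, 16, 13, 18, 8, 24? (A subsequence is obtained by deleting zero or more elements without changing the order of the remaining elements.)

Let dp[i] be the longest increasing subsequence ending at position i. Then dp = [1, 1, 2, 2, 3, 3, 3, 3, 2, 4, 1, 5].
The maximum is 5; one witness is 12, 15, 17, 18, 24 at positions 2,4,6,10,12.

5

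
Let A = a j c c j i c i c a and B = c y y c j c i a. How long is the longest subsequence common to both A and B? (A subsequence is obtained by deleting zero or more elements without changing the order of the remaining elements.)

Backtracking the LCS table gives one alignment: c (A3,B1) → c (A4,B4) → j (A5,B5) → c (A7,B6) → i (A8,B7) → a (A10,B8).
So the longest common subsequence has length 6.

6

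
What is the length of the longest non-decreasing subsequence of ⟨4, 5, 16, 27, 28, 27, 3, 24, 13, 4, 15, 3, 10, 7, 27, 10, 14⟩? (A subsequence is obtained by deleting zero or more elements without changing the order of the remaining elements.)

Scanning left to right, the best length ending at each element is: 4→1, 5→2, 16→3, 27→4, 28→5, 27→5, 3→1, 24→4, 13→3, 4→2, 15→4, 3→2, 10→3, 7→3, 27→6, 10→4, 14→5.
So the longest non-decreasing subsequence has length 6, e.g. 4, 5, 16, 27, 27, 27.

6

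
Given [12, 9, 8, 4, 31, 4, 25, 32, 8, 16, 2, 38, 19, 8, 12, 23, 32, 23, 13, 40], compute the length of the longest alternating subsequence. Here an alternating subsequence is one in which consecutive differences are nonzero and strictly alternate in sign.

13

A longest alternating subsequence is 12, 9, 31, 4, 25, 8, 16, 2, 38, 19, 32, 23, 40 (positions 1,2,5,6,7,9,10,11,12,13,17,18,20); its 12 consecutive differences strictly alternate in sign, and length 13 is optimal.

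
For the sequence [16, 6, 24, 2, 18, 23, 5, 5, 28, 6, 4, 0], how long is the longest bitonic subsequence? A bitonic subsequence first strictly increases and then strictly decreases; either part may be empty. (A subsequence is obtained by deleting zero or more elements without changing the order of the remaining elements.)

One longest bitonic subsequence is 16, 18, 23, 28, 6, 4, 0 (positions 1,5,6,9,10,11,12): it rises to 28 then falls. Length 7 is optimal.

7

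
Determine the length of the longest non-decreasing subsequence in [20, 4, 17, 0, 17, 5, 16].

Let dp[i] be the longest non-decreasing subsequence ending at position i. Then dp = [1, 1, 2, 1, 3, 2, 3].
The maximum is 3; one witness is 4, 17, 17 at positions 2,3,5.

3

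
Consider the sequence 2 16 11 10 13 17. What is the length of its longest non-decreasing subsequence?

4

Let dp[i] be the longest non-decreasing subsequence ending at position i. Then dp = [1, 2, 2, 2, 3, 4].
The maximum is 4; one witness is 2, 11, 13, 17 at positions 1,3,5,6.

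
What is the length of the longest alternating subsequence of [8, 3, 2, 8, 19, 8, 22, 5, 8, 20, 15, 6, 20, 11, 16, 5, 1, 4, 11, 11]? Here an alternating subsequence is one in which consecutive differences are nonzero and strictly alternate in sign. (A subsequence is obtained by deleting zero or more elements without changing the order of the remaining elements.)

13

Track the best alternating length ending on an up-step vs a down-step at each position: up/down = 1/1, 1/2, 1/2, 3/1, 3/1, 3/4, 5/1, 3/6, 7/6, 7/6, 7/8, 7/8, 9/6, 9/10, 11/10, 3/12, 1/12, 13/12, 13/12, 13/12.
The maximum over both is 13; one such subsequence is 8, 3, 19, 8, 22, 5, 20, 15, 20, 11, 16, 1, 4.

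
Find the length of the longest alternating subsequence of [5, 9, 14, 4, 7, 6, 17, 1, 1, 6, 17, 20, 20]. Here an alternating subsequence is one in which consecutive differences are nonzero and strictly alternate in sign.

Track the best alternating length ending on an up-step vs a down-step at each position: up/down = 1/1, 2/1, 2/1, 1/3, 4/3, 4/5, 6/1, 1/7, 1/7, 8/7, 8/1, 8/1, 8/1.
The maximum over both is 8; one such subsequence is 5, 9, 4, 7, 6, 17, 1, 6.

8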